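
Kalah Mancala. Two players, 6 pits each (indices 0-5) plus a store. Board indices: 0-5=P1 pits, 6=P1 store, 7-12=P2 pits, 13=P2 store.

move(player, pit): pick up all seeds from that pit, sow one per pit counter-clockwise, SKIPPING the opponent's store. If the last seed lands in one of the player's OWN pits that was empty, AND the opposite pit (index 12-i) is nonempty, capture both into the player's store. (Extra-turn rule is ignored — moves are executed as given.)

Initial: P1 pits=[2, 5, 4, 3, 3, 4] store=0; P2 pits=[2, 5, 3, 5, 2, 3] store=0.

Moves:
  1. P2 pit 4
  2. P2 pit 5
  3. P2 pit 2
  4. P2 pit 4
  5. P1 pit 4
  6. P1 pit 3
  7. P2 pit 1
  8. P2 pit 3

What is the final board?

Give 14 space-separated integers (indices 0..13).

Move 1: P2 pit4 -> P1=[2,5,4,3,3,4](0) P2=[2,5,3,5,0,4](1)
Move 2: P2 pit5 -> P1=[3,6,5,3,3,4](0) P2=[2,5,3,5,0,0](2)
Move 3: P2 pit2 -> P1=[0,6,5,3,3,4](0) P2=[2,5,0,6,1,0](6)
Move 4: P2 pit4 -> P1=[0,6,5,3,3,4](0) P2=[2,5,0,6,0,1](6)
Move 5: P1 pit4 -> P1=[0,6,5,3,0,5](1) P2=[3,5,0,6,0,1](6)
Move 6: P1 pit3 -> P1=[0,6,5,0,1,6](2) P2=[3,5,0,6,0,1](6)
Move 7: P2 pit1 -> P1=[0,6,5,0,1,6](2) P2=[3,0,1,7,1,2](7)
Move 8: P2 pit3 -> P1=[1,7,6,1,1,6](2) P2=[3,0,1,0,2,3](8)

Answer: 1 7 6 1 1 6 2 3 0 1 0 2 3 8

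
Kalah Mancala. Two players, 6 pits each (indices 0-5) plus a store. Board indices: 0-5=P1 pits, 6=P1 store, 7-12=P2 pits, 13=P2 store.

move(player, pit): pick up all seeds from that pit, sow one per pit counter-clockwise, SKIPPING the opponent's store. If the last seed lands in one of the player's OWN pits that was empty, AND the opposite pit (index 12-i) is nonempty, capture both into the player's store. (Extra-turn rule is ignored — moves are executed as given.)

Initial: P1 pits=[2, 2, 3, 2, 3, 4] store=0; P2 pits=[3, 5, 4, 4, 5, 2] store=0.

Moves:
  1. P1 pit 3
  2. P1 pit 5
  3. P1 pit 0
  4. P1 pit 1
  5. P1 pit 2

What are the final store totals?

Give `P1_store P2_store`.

Move 1: P1 pit3 -> P1=[2,2,3,0,4,5](0) P2=[3,5,4,4,5,2](0)
Move 2: P1 pit5 -> P1=[2,2,3,0,4,0](1) P2=[4,6,5,5,5,2](0)
Move 3: P1 pit0 -> P1=[0,3,4,0,4,0](1) P2=[4,6,5,5,5,2](0)
Move 4: P1 pit1 -> P1=[0,0,5,1,5,0](1) P2=[4,6,5,5,5,2](0)
Move 5: P1 pit2 -> P1=[0,0,0,2,6,1](2) P2=[5,6,5,5,5,2](0)

Answer: 2 0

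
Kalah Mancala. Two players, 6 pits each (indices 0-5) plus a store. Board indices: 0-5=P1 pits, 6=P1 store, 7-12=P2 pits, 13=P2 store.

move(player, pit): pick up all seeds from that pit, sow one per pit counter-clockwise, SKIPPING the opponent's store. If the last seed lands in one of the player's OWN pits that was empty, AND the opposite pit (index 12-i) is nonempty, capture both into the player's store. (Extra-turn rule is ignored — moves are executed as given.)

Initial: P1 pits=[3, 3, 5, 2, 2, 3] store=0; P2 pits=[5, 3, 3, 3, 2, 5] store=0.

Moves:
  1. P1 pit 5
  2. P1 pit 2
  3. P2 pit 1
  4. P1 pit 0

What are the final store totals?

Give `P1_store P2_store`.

Answer: 2 0

Derivation:
Move 1: P1 pit5 -> P1=[3,3,5,2,2,0](1) P2=[6,4,3,3,2,5](0)
Move 2: P1 pit2 -> P1=[3,3,0,3,3,1](2) P2=[7,4,3,3,2,5](0)
Move 3: P2 pit1 -> P1=[3,3,0,3,3,1](2) P2=[7,0,4,4,3,6](0)
Move 4: P1 pit0 -> P1=[0,4,1,4,3,1](2) P2=[7,0,4,4,3,6](0)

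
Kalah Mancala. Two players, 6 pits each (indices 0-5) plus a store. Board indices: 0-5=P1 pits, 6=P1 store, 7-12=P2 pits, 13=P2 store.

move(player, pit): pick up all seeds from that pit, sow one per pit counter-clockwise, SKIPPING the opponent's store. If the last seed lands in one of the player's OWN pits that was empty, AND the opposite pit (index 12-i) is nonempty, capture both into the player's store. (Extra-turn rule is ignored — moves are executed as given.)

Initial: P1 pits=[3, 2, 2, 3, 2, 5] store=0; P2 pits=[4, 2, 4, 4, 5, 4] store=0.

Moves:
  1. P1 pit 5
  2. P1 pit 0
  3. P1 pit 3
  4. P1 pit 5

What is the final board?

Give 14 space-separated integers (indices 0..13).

Move 1: P1 pit5 -> P1=[3,2,2,3,2,0](1) P2=[5,3,5,5,5,4](0)
Move 2: P1 pit0 -> P1=[0,3,3,4,2,0](1) P2=[5,3,5,5,5,4](0)
Move 3: P1 pit3 -> P1=[0,3,3,0,3,1](2) P2=[6,3,5,5,5,4](0)
Move 4: P1 pit5 -> P1=[0,3,3,0,3,0](3) P2=[6,3,5,5,5,4](0)

Answer: 0 3 3 0 3 0 3 6 3 5 5 5 4 0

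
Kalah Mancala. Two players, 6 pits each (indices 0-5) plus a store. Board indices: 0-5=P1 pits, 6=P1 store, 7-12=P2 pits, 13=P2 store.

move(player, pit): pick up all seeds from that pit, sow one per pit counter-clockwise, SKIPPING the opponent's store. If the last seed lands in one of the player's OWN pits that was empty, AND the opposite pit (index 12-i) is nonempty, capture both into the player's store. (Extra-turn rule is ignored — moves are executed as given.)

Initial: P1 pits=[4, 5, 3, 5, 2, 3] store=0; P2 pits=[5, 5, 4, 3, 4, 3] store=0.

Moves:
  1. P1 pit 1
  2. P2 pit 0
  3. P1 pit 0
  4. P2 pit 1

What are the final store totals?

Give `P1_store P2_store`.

Move 1: P1 pit1 -> P1=[4,0,4,6,3,4](1) P2=[5,5,4,3,4,3](0)
Move 2: P2 pit0 -> P1=[4,0,4,6,3,4](1) P2=[0,6,5,4,5,4](0)
Move 3: P1 pit0 -> P1=[0,1,5,7,4,4](1) P2=[0,6,5,4,5,4](0)
Move 4: P2 pit1 -> P1=[1,1,5,7,4,4](1) P2=[0,0,6,5,6,5](1)

Answer: 1 1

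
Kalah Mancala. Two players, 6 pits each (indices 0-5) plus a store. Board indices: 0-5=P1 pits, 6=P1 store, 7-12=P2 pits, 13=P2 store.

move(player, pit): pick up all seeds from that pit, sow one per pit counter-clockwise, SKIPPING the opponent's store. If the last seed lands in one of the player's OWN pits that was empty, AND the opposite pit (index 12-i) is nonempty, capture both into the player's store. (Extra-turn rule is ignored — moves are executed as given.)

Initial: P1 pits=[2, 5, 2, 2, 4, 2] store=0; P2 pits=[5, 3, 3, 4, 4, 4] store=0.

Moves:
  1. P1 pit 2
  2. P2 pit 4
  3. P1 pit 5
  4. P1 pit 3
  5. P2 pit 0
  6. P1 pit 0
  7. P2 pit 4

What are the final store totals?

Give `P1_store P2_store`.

Move 1: P1 pit2 -> P1=[2,5,0,3,5,2](0) P2=[5,3,3,4,4,4](0)
Move 2: P2 pit4 -> P1=[3,6,0,3,5,2](0) P2=[5,3,3,4,0,5](1)
Move 3: P1 pit5 -> P1=[3,6,0,3,5,0](1) P2=[6,3,3,4,0,5](1)
Move 4: P1 pit3 -> P1=[3,6,0,0,6,1](2) P2=[6,3,3,4,0,5](1)
Move 5: P2 pit0 -> P1=[3,6,0,0,6,1](2) P2=[0,4,4,5,1,6](2)
Move 6: P1 pit0 -> P1=[0,7,1,0,6,1](7) P2=[0,4,0,5,1,6](2)
Move 7: P2 pit4 -> P1=[0,7,1,0,6,1](7) P2=[0,4,0,5,0,7](2)

Answer: 7 2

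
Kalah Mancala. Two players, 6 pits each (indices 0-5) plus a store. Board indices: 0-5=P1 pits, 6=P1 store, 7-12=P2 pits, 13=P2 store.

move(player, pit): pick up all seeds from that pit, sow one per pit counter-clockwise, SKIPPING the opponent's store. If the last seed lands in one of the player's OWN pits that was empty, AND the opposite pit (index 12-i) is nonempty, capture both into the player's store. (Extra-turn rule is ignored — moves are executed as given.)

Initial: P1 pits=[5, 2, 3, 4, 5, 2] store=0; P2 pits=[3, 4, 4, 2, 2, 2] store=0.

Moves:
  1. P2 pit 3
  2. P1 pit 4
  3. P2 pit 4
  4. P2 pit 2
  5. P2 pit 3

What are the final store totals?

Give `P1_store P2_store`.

Answer: 1 2

Derivation:
Move 1: P2 pit3 -> P1=[5,2,3,4,5,2](0) P2=[3,4,4,0,3,3](0)
Move 2: P1 pit4 -> P1=[5,2,3,4,0,3](1) P2=[4,5,5,0,3,3](0)
Move 3: P2 pit4 -> P1=[6,2,3,4,0,3](1) P2=[4,5,5,0,0,4](1)
Move 4: P2 pit2 -> P1=[7,2,3,4,0,3](1) P2=[4,5,0,1,1,5](2)
Move 5: P2 pit3 -> P1=[7,2,3,4,0,3](1) P2=[4,5,0,0,2,5](2)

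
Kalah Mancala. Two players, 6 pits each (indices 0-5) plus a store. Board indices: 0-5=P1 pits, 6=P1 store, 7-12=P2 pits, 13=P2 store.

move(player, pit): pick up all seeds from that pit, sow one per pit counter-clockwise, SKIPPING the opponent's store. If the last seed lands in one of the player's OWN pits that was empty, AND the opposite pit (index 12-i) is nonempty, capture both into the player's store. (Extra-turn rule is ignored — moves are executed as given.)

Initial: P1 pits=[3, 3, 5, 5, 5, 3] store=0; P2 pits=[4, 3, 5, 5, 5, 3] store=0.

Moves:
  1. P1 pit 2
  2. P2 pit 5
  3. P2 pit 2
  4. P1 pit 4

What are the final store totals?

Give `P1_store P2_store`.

Move 1: P1 pit2 -> P1=[3,3,0,6,6,4](1) P2=[5,3,5,5,5,3](0)
Move 2: P2 pit5 -> P1=[4,4,0,6,6,4](1) P2=[5,3,5,5,5,0](1)
Move 3: P2 pit2 -> P1=[5,4,0,6,6,4](1) P2=[5,3,0,6,6,1](2)
Move 4: P1 pit4 -> P1=[5,4,0,6,0,5](2) P2=[6,4,1,7,6,1](2)

Answer: 2 2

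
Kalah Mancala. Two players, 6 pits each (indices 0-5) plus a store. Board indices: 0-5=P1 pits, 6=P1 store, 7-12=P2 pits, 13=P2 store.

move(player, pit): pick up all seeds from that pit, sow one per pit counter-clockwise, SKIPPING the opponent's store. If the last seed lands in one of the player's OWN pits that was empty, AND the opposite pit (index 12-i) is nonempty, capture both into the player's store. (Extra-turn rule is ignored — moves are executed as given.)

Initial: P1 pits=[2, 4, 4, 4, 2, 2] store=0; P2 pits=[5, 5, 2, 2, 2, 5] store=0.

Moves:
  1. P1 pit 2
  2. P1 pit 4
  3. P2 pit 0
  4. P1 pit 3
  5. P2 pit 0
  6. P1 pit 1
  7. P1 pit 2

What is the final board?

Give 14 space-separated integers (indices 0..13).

Answer: 2 0 0 2 2 6 3 0 8 3 3 3 6 1

Derivation:
Move 1: P1 pit2 -> P1=[2,4,0,5,3,3](1) P2=[5,5,2,2,2,5](0)
Move 2: P1 pit4 -> P1=[2,4,0,5,0,4](2) P2=[6,5,2,2,2,5](0)
Move 3: P2 pit0 -> P1=[2,4,0,5,0,4](2) P2=[0,6,3,3,3,6](1)
Move 4: P1 pit3 -> P1=[2,4,0,0,1,5](3) P2=[1,7,3,3,3,6](1)
Move 5: P2 pit0 -> P1=[2,4,0,0,1,5](3) P2=[0,8,3,3,3,6](1)
Move 6: P1 pit1 -> P1=[2,0,1,1,2,6](3) P2=[0,8,3,3,3,6](1)
Move 7: P1 pit2 -> P1=[2,0,0,2,2,6](3) P2=[0,8,3,3,3,6](1)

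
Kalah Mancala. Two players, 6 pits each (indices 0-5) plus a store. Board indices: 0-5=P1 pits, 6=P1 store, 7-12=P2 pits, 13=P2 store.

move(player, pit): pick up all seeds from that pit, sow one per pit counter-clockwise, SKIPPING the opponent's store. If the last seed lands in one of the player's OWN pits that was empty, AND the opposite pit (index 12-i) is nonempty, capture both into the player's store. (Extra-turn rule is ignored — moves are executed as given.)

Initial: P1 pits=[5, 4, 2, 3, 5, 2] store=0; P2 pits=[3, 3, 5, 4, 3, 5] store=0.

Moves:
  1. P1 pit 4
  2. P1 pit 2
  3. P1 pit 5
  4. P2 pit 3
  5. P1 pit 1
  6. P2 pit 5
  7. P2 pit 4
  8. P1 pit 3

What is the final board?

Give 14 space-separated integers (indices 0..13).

Answer: 8 2 2 0 3 1 14 1 2 7 0 0 1 3

Derivation:
Move 1: P1 pit4 -> P1=[5,4,2,3,0,3](1) P2=[4,4,6,4,3,5](0)
Move 2: P1 pit2 -> P1=[5,4,0,4,0,3](6) P2=[4,0,6,4,3,5](0)
Move 3: P1 pit5 -> P1=[5,4,0,4,0,0](7) P2=[5,1,6,4,3,5](0)
Move 4: P2 pit3 -> P1=[6,4,0,4,0,0](7) P2=[5,1,6,0,4,6](1)
Move 5: P1 pit1 -> P1=[6,0,1,5,1,0](13) P2=[0,1,6,0,4,6](1)
Move 6: P2 pit5 -> P1=[7,1,2,6,2,0](13) P2=[0,1,6,0,4,0](2)
Move 7: P2 pit4 -> P1=[8,2,2,6,2,0](13) P2=[0,1,6,0,0,1](3)
Move 8: P1 pit3 -> P1=[8,2,2,0,3,1](14) P2=[1,2,7,0,0,1](3)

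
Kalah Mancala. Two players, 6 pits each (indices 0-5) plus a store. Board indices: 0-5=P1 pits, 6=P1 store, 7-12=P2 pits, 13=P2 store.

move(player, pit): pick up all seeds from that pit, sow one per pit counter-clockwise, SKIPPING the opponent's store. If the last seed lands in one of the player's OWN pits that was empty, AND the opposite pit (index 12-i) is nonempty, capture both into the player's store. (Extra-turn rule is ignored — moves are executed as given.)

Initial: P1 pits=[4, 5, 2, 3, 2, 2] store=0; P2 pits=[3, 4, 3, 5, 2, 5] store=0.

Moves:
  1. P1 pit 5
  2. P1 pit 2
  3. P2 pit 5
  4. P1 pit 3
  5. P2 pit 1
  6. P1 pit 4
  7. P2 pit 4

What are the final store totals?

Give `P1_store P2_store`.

Move 1: P1 pit5 -> P1=[4,5,2,3,2,0](1) P2=[4,4,3,5,2,5](0)
Move 2: P1 pit2 -> P1=[4,5,0,4,3,0](1) P2=[4,4,3,5,2,5](0)
Move 3: P2 pit5 -> P1=[5,6,1,5,3,0](1) P2=[4,4,3,5,2,0](1)
Move 4: P1 pit3 -> P1=[5,6,1,0,4,1](2) P2=[5,5,3,5,2,0](1)
Move 5: P2 pit1 -> P1=[5,6,1,0,4,1](2) P2=[5,0,4,6,3,1](2)
Move 6: P1 pit4 -> P1=[5,6,1,0,0,2](3) P2=[6,1,4,6,3,1](2)
Move 7: P2 pit4 -> P1=[6,6,1,0,0,2](3) P2=[6,1,4,6,0,2](3)

Answer: 3 3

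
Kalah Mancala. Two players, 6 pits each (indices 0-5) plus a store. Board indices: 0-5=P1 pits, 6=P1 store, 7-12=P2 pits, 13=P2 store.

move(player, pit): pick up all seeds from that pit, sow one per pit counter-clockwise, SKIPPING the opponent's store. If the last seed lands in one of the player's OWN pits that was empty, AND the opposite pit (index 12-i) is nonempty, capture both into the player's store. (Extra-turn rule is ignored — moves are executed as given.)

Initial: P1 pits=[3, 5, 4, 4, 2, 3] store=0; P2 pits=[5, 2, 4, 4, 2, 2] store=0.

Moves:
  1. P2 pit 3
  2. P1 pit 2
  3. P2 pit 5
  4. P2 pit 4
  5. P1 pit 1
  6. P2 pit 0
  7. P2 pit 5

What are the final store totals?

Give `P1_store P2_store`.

Move 1: P2 pit3 -> P1=[4,5,4,4,2,3](0) P2=[5,2,4,0,3,3](1)
Move 2: P1 pit2 -> P1=[4,5,0,5,3,4](1) P2=[5,2,4,0,3,3](1)
Move 3: P2 pit5 -> P1=[5,6,0,5,3,4](1) P2=[5,2,4,0,3,0](2)
Move 4: P2 pit4 -> P1=[6,6,0,5,3,4](1) P2=[5,2,4,0,0,1](3)
Move 5: P1 pit1 -> P1=[6,0,1,6,4,5](2) P2=[6,2,4,0,0,1](3)
Move 6: P2 pit0 -> P1=[6,0,1,6,4,5](2) P2=[0,3,5,1,1,2](4)
Move 7: P2 pit5 -> P1=[7,0,1,6,4,5](2) P2=[0,3,5,1,1,0](5)

Answer: 2 5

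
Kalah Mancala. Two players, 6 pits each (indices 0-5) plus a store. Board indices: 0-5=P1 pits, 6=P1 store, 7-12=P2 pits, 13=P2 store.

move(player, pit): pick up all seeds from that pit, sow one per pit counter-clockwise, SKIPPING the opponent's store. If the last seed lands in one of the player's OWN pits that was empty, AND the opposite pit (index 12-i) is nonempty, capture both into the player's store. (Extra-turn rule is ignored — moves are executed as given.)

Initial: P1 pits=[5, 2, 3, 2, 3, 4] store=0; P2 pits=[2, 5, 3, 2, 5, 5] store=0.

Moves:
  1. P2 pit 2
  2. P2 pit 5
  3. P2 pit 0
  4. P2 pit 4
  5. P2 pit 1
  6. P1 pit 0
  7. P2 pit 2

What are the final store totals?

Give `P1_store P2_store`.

Move 1: P2 pit2 -> P1=[5,2,3,2,3,4](0) P2=[2,5,0,3,6,6](0)
Move 2: P2 pit5 -> P1=[6,3,4,3,4,4](0) P2=[2,5,0,3,6,0](1)
Move 3: P2 pit0 -> P1=[6,3,4,0,4,4](0) P2=[0,6,0,3,6,0](5)
Move 4: P2 pit4 -> P1=[7,4,5,1,4,4](0) P2=[0,6,0,3,0,1](6)
Move 5: P2 pit1 -> P1=[8,4,5,1,4,4](0) P2=[0,0,1,4,1,2](7)
Move 6: P1 pit0 -> P1=[0,5,6,2,5,5](1) P2=[1,1,1,4,1,2](7)
Move 7: P2 pit2 -> P1=[0,5,6,2,5,5](1) P2=[1,1,0,5,1,2](7)

Answer: 1 7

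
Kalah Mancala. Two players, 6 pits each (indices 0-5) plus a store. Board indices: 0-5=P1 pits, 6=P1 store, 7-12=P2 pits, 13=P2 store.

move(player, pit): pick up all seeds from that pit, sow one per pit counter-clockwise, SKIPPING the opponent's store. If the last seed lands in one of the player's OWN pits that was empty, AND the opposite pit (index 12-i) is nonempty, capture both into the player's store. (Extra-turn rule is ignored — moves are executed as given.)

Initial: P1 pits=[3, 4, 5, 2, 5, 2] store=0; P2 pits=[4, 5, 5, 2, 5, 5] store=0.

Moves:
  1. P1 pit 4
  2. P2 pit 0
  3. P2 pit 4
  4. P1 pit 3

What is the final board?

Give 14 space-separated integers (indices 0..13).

Move 1: P1 pit4 -> P1=[3,4,5,2,0,3](1) P2=[5,6,6,2,5,5](0)
Move 2: P2 pit0 -> P1=[3,4,5,2,0,3](1) P2=[0,7,7,3,6,6](0)
Move 3: P2 pit4 -> P1=[4,5,6,3,0,3](1) P2=[0,7,7,3,0,7](1)
Move 4: P1 pit3 -> P1=[4,5,6,0,1,4](2) P2=[0,7,7,3,0,7](1)

Answer: 4 5 6 0 1 4 2 0 7 7 3 0 7 1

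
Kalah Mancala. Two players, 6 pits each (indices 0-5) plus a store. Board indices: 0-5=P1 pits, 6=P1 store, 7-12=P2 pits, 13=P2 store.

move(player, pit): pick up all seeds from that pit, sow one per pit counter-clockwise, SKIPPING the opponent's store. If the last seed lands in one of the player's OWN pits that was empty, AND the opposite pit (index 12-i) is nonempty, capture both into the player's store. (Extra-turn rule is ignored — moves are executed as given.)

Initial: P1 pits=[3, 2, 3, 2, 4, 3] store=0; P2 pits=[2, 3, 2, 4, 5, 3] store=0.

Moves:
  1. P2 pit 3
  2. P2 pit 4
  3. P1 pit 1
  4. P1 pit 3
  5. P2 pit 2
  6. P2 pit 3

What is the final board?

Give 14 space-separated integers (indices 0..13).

Answer: 5 0 5 0 6 4 1 3 3 0 0 2 5 2

Derivation:
Move 1: P2 pit3 -> P1=[4,2,3,2,4,3](0) P2=[2,3,2,0,6,4](1)
Move 2: P2 pit4 -> P1=[5,3,4,3,4,3](0) P2=[2,3,2,0,0,5](2)
Move 3: P1 pit1 -> P1=[5,0,5,4,5,3](0) P2=[2,3,2,0,0,5](2)
Move 4: P1 pit3 -> P1=[5,0,5,0,6,4](1) P2=[3,3,2,0,0,5](2)
Move 5: P2 pit2 -> P1=[5,0,5,0,6,4](1) P2=[3,3,0,1,1,5](2)
Move 6: P2 pit3 -> P1=[5,0,5,0,6,4](1) P2=[3,3,0,0,2,5](2)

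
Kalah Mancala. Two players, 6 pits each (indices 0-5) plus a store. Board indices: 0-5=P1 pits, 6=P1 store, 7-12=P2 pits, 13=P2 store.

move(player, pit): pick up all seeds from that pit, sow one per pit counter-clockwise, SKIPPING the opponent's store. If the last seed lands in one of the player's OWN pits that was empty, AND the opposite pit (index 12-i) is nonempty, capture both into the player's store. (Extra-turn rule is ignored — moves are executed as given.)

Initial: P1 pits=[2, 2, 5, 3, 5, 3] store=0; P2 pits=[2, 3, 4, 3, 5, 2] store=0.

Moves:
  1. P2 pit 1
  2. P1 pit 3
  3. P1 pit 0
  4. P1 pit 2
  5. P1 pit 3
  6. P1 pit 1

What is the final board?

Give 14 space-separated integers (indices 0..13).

Answer: 0 0 1 1 9 5 2 3 1 5 4 6 2 0

Derivation:
Move 1: P2 pit1 -> P1=[2,2,5,3,5,3](0) P2=[2,0,5,4,6,2](0)
Move 2: P1 pit3 -> P1=[2,2,5,0,6,4](1) P2=[2,0,5,4,6,2](0)
Move 3: P1 pit0 -> P1=[0,3,6,0,6,4](1) P2=[2,0,5,4,6,2](0)
Move 4: P1 pit2 -> P1=[0,3,0,1,7,5](2) P2=[3,1,5,4,6,2](0)
Move 5: P1 pit3 -> P1=[0,3,0,0,8,5](2) P2=[3,1,5,4,6,2](0)
Move 6: P1 pit1 -> P1=[0,0,1,1,9,5](2) P2=[3,1,5,4,6,2](0)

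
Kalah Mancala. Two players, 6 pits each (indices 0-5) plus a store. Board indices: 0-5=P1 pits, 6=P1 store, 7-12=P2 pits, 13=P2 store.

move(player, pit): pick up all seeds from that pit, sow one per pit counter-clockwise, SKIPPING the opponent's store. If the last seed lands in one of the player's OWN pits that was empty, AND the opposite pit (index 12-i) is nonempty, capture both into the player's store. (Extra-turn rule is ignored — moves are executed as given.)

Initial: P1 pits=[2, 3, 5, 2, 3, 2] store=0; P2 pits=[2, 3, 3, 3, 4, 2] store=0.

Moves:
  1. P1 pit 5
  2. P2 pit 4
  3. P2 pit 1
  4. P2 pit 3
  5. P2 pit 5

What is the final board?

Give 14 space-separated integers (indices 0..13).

Move 1: P1 pit5 -> P1=[2,3,5,2,3,0](1) P2=[3,3,3,3,4,2](0)
Move 2: P2 pit4 -> P1=[3,4,5,2,3,0](1) P2=[3,3,3,3,0,3](1)
Move 3: P2 pit1 -> P1=[3,0,5,2,3,0](1) P2=[3,0,4,4,0,3](6)
Move 4: P2 pit3 -> P1=[4,0,5,2,3,0](1) P2=[3,0,4,0,1,4](7)
Move 5: P2 pit5 -> P1=[5,1,6,2,3,0](1) P2=[3,0,4,0,1,0](8)

Answer: 5 1 6 2 3 0 1 3 0 4 0 1 0 8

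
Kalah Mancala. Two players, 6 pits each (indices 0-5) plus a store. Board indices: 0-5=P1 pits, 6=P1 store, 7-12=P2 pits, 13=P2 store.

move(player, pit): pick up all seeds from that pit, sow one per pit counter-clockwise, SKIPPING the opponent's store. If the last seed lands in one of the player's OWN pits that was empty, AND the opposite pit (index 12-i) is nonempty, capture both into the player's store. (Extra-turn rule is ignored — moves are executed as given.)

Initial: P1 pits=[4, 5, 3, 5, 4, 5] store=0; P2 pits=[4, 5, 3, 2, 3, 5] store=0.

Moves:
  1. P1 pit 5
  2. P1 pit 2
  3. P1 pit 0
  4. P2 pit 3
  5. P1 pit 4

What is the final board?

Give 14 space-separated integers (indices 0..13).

Answer: 0 6 1 7 0 1 8 1 7 5 1 4 6 1

Derivation:
Move 1: P1 pit5 -> P1=[4,5,3,5,4,0](1) P2=[5,6,4,3,3,5](0)
Move 2: P1 pit2 -> P1=[4,5,0,6,5,0](7) P2=[0,6,4,3,3,5](0)
Move 3: P1 pit0 -> P1=[0,6,1,7,6,0](7) P2=[0,6,4,3,3,5](0)
Move 4: P2 pit3 -> P1=[0,6,1,7,6,0](7) P2=[0,6,4,0,4,6](1)
Move 5: P1 pit4 -> P1=[0,6,1,7,0,1](8) P2=[1,7,5,1,4,6](1)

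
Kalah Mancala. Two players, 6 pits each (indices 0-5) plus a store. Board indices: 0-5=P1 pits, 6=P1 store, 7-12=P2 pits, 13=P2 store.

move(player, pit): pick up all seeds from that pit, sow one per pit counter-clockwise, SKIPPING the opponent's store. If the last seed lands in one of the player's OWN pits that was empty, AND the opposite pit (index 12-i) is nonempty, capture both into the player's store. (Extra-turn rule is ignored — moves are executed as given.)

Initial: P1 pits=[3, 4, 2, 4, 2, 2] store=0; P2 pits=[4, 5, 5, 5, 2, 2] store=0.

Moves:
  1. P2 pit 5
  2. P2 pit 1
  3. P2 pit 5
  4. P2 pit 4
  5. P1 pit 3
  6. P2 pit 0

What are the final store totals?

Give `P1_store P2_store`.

Move 1: P2 pit5 -> P1=[4,4,2,4,2,2](0) P2=[4,5,5,5,2,0](1)
Move 2: P2 pit1 -> P1=[4,4,2,4,2,2](0) P2=[4,0,6,6,3,1](2)
Move 3: P2 pit5 -> P1=[4,4,2,4,2,2](0) P2=[4,0,6,6,3,0](3)
Move 4: P2 pit4 -> P1=[5,4,2,4,2,2](0) P2=[4,0,6,6,0,1](4)
Move 5: P1 pit3 -> P1=[5,4,2,0,3,3](1) P2=[5,0,6,6,0,1](4)
Move 6: P2 pit0 -> P1=[5,4,2,0,3,3](1) P2=[0,1,7,7,1,2](4)

Answer: 1 4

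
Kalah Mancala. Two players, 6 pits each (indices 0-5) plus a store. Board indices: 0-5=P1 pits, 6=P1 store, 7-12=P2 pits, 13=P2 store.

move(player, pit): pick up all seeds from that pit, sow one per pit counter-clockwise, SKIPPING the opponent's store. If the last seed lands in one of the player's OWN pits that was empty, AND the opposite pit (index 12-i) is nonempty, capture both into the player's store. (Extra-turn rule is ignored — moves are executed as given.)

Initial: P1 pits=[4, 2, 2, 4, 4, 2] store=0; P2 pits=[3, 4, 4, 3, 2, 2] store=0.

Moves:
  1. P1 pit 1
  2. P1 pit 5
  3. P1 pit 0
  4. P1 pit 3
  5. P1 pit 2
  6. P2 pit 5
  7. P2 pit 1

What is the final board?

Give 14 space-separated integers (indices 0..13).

Answer: 1 1 0 1 7 2 3 5 0 6 4 3 1 2

Derivation:
Move 1: P1 pit1 -> P1=[4,0,3,5,4,2](0) P2=[3,4,4,3,2,2](0)
Move 2: P1 pit5 -> P1=[4,0,3,5,4,0](1) P2=[4,4,4,3,2,2](0)
Move 3: P1 pit0 -> P1=[0,1,4,6,5,0](1) P2=[4,4,4,3,2,2](0)
Move 4: P1 pit3 -> P1=[0,1,4,0,6,1](2) P2=[5,5,5,3,2,2](0)
Move 5: P1 pit2 -> P1=[0,1,0,1,7,2](3) P2=[5,5,5,3,2,2](0)
Move 6: P2 pit5 -> P1=[1,1,0,1,7,2](3) P2=[5,5,5,3,2,0](1)
Move 7: P2 pit1 -> P1=[1,1,0,1,7,2](3) P2=[5,0,6,4,3,1](2)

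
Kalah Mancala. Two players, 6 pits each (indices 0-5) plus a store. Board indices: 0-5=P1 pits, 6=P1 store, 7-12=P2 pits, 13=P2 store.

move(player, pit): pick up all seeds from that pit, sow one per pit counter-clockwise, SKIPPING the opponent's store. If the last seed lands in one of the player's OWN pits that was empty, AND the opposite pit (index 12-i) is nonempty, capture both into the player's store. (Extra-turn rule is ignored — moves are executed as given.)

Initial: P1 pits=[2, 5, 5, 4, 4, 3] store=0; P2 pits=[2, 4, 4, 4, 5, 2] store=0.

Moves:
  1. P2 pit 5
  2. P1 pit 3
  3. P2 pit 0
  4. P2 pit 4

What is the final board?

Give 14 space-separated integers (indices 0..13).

Move 1: P2 pit5 -> P1=[3,5,5,4,4,3](0) P2=[2,4,4,4,5,0](1)
Move 2: P1 pit3 -> P1=[3,5,5,0,5,4](1) P2=[3,4,4,4,5,0](1)
Move 3: P2 pit0 -> P1=[3,5,5,0,5,4](1) P2=[0,5,5,5,5,0](1)
Move 4: P2 pit4 -> P1=[4,6,6,0,5,4](1) P2=[0,5,5,5,0,1](2)

Answer: 4 6 6 0 5 4 1 0 5 5 5 0 1 2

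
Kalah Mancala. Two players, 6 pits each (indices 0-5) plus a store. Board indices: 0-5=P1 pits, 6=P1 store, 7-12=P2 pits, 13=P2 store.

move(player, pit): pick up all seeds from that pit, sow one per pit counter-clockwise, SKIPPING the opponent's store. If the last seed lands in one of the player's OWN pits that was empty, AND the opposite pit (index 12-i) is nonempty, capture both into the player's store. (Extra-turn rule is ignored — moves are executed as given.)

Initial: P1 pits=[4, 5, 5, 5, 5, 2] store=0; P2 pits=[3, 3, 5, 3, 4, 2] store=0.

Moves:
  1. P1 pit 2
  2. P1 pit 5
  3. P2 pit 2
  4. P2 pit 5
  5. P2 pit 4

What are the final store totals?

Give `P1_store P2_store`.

Answer: 2 3

Derivation:
Move 1: P1 pit2 -> P1=[4,5,0,6,6,3](1) P2=[4,3,5,3,4,2](0)
Move 2: P1 pit5 -> P1=[4,5,0,6,6,0](2) P2=[5,4,5,3,4,2](0)
Move 3: P2 pit2 -> P1=[5,5,0,6,6,0](2) P2=[5,4,0,4,5,3](1)
Move 4: P2 pit5 -> P1=[6,6,0,6,6,0](2) P2=[5,4,0,4,5,0](2)
Move 5: P2 pit4 -> P1=[7,7,1,6,6,0](2) P2=[5,4,0,4,0,1](3)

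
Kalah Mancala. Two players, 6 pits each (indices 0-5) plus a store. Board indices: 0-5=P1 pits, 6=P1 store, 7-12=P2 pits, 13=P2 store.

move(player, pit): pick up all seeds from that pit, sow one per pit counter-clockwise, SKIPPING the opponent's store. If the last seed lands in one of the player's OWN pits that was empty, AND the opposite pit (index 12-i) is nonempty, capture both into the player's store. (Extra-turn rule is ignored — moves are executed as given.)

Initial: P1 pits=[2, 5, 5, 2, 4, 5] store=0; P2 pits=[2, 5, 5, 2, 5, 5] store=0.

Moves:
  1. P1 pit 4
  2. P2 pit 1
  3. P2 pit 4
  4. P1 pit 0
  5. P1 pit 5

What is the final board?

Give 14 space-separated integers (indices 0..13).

Answer: 0 7 7 4 1 0 2 4 1 7 4 1 7 2

Derivation:
Move 1: P1 pit4 -> P1=[2,5,5,2,0,6](1) P2=[3,6,5,2,5,5](0)
Move 2: P2 pit1 -> P1=[3,5,5,2,0,6](1) P2=[3,0,6,3,6,6](1)
Move 3: P2 pit4 -> P1=[4,6,6,3,0,6](1) P2=[3,0,6,3,0,7](2)
Move 4: P1 pit0 -> P1=[0,7,7,4,1,6](1) P2=[3,0,6,3,0,7](2)
Move 5: P1 pit5 -> P1=[0,7,7,4,1,0](2) P2=[4,1,7,4,1,7](2)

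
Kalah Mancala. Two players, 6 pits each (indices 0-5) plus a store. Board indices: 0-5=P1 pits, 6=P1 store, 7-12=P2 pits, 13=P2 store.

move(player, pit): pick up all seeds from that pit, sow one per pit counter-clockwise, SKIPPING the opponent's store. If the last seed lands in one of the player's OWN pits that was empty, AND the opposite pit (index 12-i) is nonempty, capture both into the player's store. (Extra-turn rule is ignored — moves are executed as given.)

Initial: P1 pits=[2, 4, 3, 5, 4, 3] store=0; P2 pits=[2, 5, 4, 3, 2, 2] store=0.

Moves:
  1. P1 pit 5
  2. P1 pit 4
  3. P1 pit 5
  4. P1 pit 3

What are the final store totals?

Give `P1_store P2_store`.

Answer: 4 0

Derivation:
Move 1: P1 pit5 -> P1=[2,4,3,5,4,0](1) P2=[3,6,4,3,2,2](0)
Move 2: P1 pit4 -> P1=[2,4,3,5,0,1](2) P2=[4,7,4,3,2,2](0)
Move 3: P1 pit5 -> P1=[2,4,3,5,0,0](3) P2=[4,7,4,3,2,2](0)
Move 4: P1 pit3 -> P1=[2,4,3,0,1,1](4) P2=[5,8,4,3,2,2](0)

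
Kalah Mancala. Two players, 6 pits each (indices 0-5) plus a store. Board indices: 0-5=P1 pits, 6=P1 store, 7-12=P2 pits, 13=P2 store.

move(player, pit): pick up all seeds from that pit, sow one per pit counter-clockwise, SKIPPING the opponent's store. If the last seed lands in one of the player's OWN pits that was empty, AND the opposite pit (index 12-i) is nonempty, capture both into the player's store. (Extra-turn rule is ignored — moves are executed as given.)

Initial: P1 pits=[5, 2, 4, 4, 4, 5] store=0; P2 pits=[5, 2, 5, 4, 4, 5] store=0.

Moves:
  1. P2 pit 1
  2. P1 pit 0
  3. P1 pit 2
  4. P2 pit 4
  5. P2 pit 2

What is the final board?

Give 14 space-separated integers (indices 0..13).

Move 1: P2 pit1 -> P1=[5,2,4,4,4,5](0) P2=[5,0,6,5,4,5](0)
Move 2: P1 pit0 -> P1=[0,3,5,5,5,6](0) P2=[5,0,6,5,4,5](0)
Move 3: P1 pit2 -> P1=[0,3,0,6,6,7](1) P2=[6,0,6,5,4,5](0)
Move 4: P2 pit4 -> P1=[1,4,0,6,6,7](1) P2=[6,0,6,5,0,6](1)
Move 5: P2 pit2 -> P1=[2,5,0,6,6,7](1) P2=[6,0,0,6,1,7](2)

Answer: 2 5 0 6 6 7 1 6 0 0 6 1 7 2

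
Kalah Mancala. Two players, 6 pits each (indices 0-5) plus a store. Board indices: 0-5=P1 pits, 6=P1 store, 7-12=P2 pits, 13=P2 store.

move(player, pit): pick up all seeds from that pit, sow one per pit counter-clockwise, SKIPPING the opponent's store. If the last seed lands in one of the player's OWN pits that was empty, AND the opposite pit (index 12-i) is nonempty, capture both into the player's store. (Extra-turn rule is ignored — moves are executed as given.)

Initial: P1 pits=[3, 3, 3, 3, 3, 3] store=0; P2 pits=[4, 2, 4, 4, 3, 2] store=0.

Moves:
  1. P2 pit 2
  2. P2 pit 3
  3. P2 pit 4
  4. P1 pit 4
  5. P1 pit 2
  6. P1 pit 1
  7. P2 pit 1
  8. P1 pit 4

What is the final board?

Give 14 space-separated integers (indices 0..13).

Move 1: P2 pit2 -> P1=[3,3,3,3,3,3](0) P2=[4,2,0,5,4,3](1)
Move 2: P2 pit3 -> P1=[4,4,3,3,3,3](0) P2=[4,2,0,0,5,4](2)
Move 3: P2 pit4 -> P1=[5,5,4,3,3,3](0) P2=[4,2,0,0,0,5](3)
Move 4: P1 pit4 -> P1=[5,5,4,3,0,4](1) P2=[5,2,0,0,0,5](3)
Move 5: P1 pit2 -> P1=[5,5,0,4,1,5](2) P2=[5,2,0,0,0,5](3)
Move 6: P1 pit1 -> P1=[5,0,1,5,2,6](3) P2=[5,2,0,0,0,5](3)
Move 7: P2 pit1 -> P1=[5,0,0,5,2,6](3) P2=[5,0,1,0,0,5](5)
Move 8: P1 pit4 -> P1=[5,0,0,5,0,7](4) P2=[5,0,1,0,0,5](5)

Answer: 5 0 0 5 0 7 4 5 0 1 0 0 5 5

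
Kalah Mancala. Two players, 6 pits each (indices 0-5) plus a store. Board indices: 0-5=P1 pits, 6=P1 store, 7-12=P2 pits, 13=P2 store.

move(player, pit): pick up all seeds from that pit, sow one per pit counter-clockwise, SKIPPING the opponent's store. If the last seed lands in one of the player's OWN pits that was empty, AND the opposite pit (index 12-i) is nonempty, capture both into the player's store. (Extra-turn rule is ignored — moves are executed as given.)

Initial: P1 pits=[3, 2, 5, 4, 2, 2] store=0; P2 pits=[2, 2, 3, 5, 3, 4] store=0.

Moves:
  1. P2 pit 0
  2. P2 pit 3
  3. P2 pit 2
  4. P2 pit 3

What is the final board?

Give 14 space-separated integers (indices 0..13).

Answer: 4 3 5 4 2 2 0 0 3 0 0 6 6 2

Derivation:
Move 1: P2 pit0 -> P1=[3,2,5,4,2,2](0) P2=[0,3,4,5,3,4](0)
Move 2: P2 pit3 -> P1=[4,3,5,4,2,2](0) P2=[0,3,4,0,4,5](1)
Move 3: P2 pit2 -> P1=[4,3,5,4,2,2](0) P2=[0,3,0,1,5,6](2)
Move 4: P2 pit3 -> P1=[4,3,5,4,2,2](0) P2=[0,3,0,0,6,6](2)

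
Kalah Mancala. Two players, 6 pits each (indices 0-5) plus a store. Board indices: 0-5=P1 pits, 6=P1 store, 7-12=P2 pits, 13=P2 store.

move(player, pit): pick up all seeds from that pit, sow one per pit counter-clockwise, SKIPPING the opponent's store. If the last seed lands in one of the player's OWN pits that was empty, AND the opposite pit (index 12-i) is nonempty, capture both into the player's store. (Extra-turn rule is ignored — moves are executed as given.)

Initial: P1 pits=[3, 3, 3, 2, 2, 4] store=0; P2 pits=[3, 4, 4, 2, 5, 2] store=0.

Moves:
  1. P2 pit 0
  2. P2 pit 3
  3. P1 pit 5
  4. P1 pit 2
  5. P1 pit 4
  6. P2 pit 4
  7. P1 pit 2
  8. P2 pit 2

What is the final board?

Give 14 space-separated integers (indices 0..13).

Answer: 5 5 0 5 0 1 4 1 6 0 1 1 5 3

Derivation:
Move 1: P2 pit0 -> P1=[3,3,3,2,2,4](0) P2=[0,5,5,3,5,2](0)
Move 2: P2 pit3 -> P1=[3,3,3,2,2,4](0) P2=[0,5,5,0,6,3](1)
Move 3: P1 pit5 -> P1=[3,3,3,2,2,0](1) P2=[1,6,6,0,6,3](1)
Move 4: P1 pit2 -> P1=[3,3,0,3,3,0](3) P2=[0,6,6,0,6,3](1)
Move 5: P1 pit4 -> P1=[3,3,0,3,0,1](4) P2=[1,6,6,0,6,3](1)
Move 6: P2 pit4 -> P1=[4,4,1,4,0,1](4) P2=[1,6,6,0,0,4](2)
Move 7: P1 pit2 -> P1=[4,4,0,5,0,1](4) P2=[1,6,6,0,0,4](2)
Move 8: P2 pit2 -> P1=[5,5,0,5,0,1](4) P2=[1,6,0,1,1,5](3)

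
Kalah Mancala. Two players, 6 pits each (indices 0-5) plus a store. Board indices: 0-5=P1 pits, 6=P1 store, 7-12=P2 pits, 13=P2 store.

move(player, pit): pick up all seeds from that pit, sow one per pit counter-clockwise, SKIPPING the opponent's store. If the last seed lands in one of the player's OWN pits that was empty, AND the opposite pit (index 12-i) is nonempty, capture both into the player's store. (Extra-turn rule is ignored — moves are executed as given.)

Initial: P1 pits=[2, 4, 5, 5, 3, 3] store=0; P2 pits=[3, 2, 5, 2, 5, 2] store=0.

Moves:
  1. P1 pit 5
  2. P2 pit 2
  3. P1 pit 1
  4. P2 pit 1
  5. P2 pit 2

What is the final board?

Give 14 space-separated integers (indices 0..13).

Move 1: P1 pit5 -> P1=[2,4,5,5,3,0](1) P2=[4,3,5,2,5,2](0)
Move 2: P2 pit2 -> P1=[3,4,5,5,3,0](1) P2=[4,3,0,3,6,3](1)
Move 3: P1 pit1 -> P1=[3,0,6,6,4,0](6) P2=[0,3,0,3,6,3](1)
Move 4: P2 pit1 -> P1=[3,0,6,6,4,0](6) P2=[0,0,1,4,7,3](1)
Move 5: P2 pit2 -> P1=[3,0,6,6,4,0](6) P2=[0,0,0,5,7,3](1)

Answer: 3 0 6 6 4 0 6 0 0 0 5 7 3 1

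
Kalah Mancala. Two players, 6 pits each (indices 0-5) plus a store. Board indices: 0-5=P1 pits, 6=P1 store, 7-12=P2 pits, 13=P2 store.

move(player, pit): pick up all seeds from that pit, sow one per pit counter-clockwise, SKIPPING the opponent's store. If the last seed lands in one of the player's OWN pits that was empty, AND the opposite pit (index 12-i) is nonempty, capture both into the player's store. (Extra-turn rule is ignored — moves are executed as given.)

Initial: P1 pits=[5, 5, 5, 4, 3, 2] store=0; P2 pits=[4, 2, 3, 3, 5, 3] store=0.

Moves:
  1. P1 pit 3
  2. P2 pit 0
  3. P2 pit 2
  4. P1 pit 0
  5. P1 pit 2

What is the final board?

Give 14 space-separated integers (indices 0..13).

Answer: 0 6 0 2 6 5 2 1 4 0 5 7 5 1

Derivation:
Move 1: P1 pit3 -> P1=[5,5,5,0,4,3](1) P2=[5,2,3,3,5,3](0)
Move 2: P2 pit0 -> P1=[5,5,5,0,4,3](1) P2=[0,3,4,4,6,4](0)
Move 3: P2 pit2 -> P1=[5,5,5,0,4,3](1) P2=[0,3,0,5,7,5](1)
Move 4: P1 pit0 -> P1=[0,6,6,1,5,4](1) P2=[0,3,0,5,7,5](1)
Move 5: P1 pit2 -> P1=[0,6,0,2,6,5](2) P2=[1,4,0,5,7,5](1)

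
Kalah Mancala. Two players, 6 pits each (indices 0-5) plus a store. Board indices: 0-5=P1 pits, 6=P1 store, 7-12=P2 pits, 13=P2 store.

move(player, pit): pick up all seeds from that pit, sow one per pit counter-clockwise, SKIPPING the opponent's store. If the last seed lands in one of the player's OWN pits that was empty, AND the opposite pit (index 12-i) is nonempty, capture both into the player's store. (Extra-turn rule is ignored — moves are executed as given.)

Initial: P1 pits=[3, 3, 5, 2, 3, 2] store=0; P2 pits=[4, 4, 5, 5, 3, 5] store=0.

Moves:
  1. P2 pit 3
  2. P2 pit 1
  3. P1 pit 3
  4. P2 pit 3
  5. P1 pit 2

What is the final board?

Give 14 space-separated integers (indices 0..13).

Move 1: P2 pit3 -> P1=[4,4,5,2,3,2](0) P2=[4,4,5,0,4,6](1)
Move 2: P2 pit1 -> P1=[4,4,5,2,3,2](0) P2=[4,0,6,1,5,7](1)
Move 3: P1 pit3 -> P1=[4,4,5,0,4,3](0) P2=[4,0,6,1,5,7](1)
Move 4: P2 pit3 -> P1=[4,4,5,0,4,3](0) P2=[4,0,6,0,6,7](1)
Move 5: P1 pit2 -> P1=[4,4,0,1,5,4](1) P2=[5,0,6,0,6,7](1)

Answer: 4 4 0 1 5 4 1 5 0 6 0 6 7 1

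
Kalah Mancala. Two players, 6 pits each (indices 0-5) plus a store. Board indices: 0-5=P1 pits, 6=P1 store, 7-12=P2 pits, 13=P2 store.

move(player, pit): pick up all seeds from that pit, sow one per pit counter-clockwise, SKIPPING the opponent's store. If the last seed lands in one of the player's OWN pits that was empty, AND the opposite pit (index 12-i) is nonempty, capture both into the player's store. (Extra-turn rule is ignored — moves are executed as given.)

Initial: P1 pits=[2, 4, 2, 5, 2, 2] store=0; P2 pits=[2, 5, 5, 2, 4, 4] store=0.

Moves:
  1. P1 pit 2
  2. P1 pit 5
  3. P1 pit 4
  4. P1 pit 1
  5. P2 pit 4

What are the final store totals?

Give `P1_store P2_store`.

Move 1: P1 pit2 -> P1=[2,4,0,6,3,2](0) P2=[2,5,5,2,4,4](0)
Move 2: P1 pit5 -> P1=[2,4,0,6,3,0](1) P2=[3,5,5,2,4,4](0)
Move 3: P1 pit4 -> P1=[2,4,0,6,0,1](2) P2=[4,5,5,2,4,4](0)
Move 4: P1 pit1 -> P1=[2,0,1,7,1,2](2) P2=[4,5,5,2,4,4](0)
Move 5: P2 pit4 -> P1=[3,1,1,7,1,2](2) P2=[4,5,5,2,0,5](1)

Answer: 2 1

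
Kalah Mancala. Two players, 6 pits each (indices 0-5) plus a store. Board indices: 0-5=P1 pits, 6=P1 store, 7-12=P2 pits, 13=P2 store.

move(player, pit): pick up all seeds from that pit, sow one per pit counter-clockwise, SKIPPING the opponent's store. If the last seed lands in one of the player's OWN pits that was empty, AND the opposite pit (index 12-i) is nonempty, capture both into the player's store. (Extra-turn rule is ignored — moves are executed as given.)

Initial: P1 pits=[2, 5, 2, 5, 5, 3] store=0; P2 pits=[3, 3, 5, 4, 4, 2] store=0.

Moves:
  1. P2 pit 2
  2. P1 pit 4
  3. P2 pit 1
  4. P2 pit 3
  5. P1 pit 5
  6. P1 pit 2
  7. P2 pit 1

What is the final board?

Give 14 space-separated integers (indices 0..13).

Move 1: P2 pit2 -> P1=[3,5,2,5,5,3](0) P2=[3,3,0,5,5,3](1)
Move 2: P1 pit4 -> P1=[3,5,2,5,0,4](1) P2=[4,4,1,5,5,3](1)
Move 3: P2 pit1 -> P1=[3,5,2,5,0,4](1) P2=[4,0,2,6,6,4](1)
Move 4: P2 pit3 -> P1=[4,6,3,5,0,4](1) P2=[4,0,2,0,7,5](2)
Move 5: P1 pit5 -> P1=[4,6,3,5,0,0](2) P2=[5,1,3,0,7,5](2)
Move 6: P1 pit2 -> P1=[4,6,0,6,1,0](8) P2=[0,1,3,0,7,5](2)
Move 7: P2 pit1 -> P1=[4,6,0,6,1,0](8) P2=[0,0,4,0,7,5](2)

Answer: 4 6 0 6 1 0 8 0 0 4 0 7 5 2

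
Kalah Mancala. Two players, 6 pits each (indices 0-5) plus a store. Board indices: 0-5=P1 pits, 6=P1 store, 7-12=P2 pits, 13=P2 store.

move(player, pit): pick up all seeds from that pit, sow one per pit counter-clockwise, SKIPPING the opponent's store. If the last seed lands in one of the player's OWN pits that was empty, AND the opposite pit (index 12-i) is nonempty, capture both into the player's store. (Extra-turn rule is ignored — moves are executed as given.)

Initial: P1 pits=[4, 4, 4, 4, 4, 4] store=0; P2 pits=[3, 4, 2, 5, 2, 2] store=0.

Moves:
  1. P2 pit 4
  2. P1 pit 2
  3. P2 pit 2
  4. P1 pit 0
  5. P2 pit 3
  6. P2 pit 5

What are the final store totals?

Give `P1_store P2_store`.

Answer: 1 8

Derivation:
Move 1: P2 pit4 -> P1=[4,4,4,4,4,4](0) P2=[3,4,2,5,0,3](1)
Move 2: P1 pit2 -> P1=[4,4,0,5,5,5](1) P2=[3,4,2,5,0,3](1)
Move 3: P2 pit2 -> P1=[4,0,0,5,5,5](1) P2=[3,4,0,6,0,3](6)
Move 4: P1 pit0 -> P1=[0,1,1,6,6,5](1) P2=[3,4,0,6,0,3](6)
Move 5: P2 pit3 -> P1=[1,2,2,6,6,5](1) P2=[3,4,0,0,1,4](7)
Move 6: P2 pit5 -> P1=[2,3,3,6,6,5](1) P2=[3,4,0,0,1,0](8)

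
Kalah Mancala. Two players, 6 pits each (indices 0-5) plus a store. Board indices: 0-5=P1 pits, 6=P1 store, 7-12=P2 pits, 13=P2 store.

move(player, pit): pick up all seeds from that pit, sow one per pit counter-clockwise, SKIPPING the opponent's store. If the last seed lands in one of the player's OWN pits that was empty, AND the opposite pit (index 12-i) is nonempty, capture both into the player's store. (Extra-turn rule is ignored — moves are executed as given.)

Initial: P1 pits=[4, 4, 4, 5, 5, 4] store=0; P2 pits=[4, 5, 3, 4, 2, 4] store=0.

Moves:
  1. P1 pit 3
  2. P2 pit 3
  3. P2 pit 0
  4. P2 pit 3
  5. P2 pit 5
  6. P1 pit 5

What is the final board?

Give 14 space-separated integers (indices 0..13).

Answer: 6 5 5 1 7 0 2 1 8 5 1 5 0 2

Derivation:
Move 1: P1 pit3 -> P1=[4,4,4,0,6,5](1) P2=[5,6,3,4,2,4](0)
Move 2: P2 pit3 -> P1=[5,4,4,0,6,5](1) P2=[5,6,3,0,3,5](1)
Move 3: P2 pit0 -> P1=[5,4,4,0,6,5](1) P2=[0,7,4,1,4,6](1)
Move 4: P2 pit3 -> P1=[5,4,4,0,6,5](1) P2=[0,7,4,0,5,6](1)
Move 5: P2 pit5 -> P1=[6,5,5,1,7,5](1) P2=[0,7,4,0,5,0](2)
Move 6: P1 pit5 -> P1=[6,5,5,1,7,0](2) P2=[1,8,5,1,5,0](2)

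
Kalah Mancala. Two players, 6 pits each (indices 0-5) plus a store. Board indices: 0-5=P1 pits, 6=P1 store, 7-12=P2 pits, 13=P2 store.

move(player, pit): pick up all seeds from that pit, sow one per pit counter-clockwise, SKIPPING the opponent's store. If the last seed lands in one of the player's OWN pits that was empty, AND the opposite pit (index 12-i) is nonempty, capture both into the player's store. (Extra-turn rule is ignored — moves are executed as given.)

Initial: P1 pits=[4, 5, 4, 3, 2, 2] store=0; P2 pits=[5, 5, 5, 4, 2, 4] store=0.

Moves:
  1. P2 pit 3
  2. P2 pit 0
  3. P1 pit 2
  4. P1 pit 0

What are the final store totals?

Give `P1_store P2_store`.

Answer: 1 1

Derivation:
Move 1: P2 pit3 -> P1=[5,5,4,3,2,2](0) P2=[5,5,5,0,3,5](1)
Move 2: P2 pit0 -> P1=[5,5,4,3,2,2](0) P2=[0,6,6,1,4,6](1)
Move 3: P1 pit2 -> P1=[5,5,0,4,3,3](1) P2=[0,6,6,1,4,6](1)
Move 4: P1 pit0 -> P1=[0,6,1,5,4,4](1) P2=[0,6,6,1,4,6](1)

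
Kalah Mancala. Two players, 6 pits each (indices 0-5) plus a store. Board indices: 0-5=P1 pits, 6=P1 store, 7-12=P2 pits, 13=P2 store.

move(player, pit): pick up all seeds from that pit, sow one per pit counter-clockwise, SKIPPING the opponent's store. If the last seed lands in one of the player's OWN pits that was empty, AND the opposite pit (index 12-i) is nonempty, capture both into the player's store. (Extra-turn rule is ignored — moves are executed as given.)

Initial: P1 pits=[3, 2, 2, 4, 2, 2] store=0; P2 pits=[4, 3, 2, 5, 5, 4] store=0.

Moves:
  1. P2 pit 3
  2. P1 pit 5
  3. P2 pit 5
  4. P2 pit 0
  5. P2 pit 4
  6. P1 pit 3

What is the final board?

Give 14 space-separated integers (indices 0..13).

Answer: 1 5 4 0 4 1 2 1 5 4 1 0 1 9

Derivation:
Move 1: P2 pit3 -> P1=[4,3,2,4,2,2](0) P2=[4,3,2,0,6,5](1)
Move 2: P1 pit5 -> P1=[4,3,2,4,2,0](1) P2=[5,3,2,0,6,5](1)
Move 3: P2 pit5 -> P1=[5,4,3,5,2,0](1) P2=[5,3,2,0,6,0](2)
Move 4: P2 pit0 -> P1=[0,4,3,5,2,0](1) P2=[0,4,3,1,7,0](8)
Move 5: P2 pit4 -> P1=[1,5,4,6,3,0](1) P2=[0,4,3,1,0,1](9)
Move 6: P1 pit3 -> P1=[1,5,4,0,4,1](2) P2=[1,5,4,1,0,1](9)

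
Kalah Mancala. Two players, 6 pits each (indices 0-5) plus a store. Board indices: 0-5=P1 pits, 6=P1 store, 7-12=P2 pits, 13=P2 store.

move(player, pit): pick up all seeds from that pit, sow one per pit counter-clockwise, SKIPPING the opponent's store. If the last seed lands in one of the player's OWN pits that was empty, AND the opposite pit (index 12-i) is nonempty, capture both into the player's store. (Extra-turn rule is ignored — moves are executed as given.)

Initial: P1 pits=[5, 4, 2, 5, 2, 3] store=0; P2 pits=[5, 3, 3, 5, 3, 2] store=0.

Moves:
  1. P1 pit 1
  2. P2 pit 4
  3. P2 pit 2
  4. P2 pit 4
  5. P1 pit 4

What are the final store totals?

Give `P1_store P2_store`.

Move 1: P1 pit1 -> P1=[5,0,3,6,3,4](0) P2=[5,3,3,5,3,2](0)
Move 2: P2 pit4 -> P1=[6,0,3,6,3,4](0) P2=[5,3,3,5,0,3](1)
Move 3: P2 pit2 -> P1=[6,0,3,6,3,4](0) P2=[5,3,0,6,1,4](1)
Move 4: P2 pit4 -> P1=[6,0,3,6,3,4](0) P2=[5,3,0,6,0,5](1)
Move 5: P1 pit4 -> P1=[6,0,3,6,0,5](1) P2=[6,3,0,6,0,5](1)

Answer: 1 1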